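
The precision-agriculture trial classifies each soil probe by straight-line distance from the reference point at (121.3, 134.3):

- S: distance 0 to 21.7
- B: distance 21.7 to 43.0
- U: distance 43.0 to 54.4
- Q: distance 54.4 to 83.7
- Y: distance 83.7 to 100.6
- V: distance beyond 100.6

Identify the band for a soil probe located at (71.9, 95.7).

Distance = √((71.9−121.3)² + (95.7−134.3)²) = √(2440.360 + 1489.960) = 62.692.
54.4 ≤ 62.692 < 83.7 → Q.

Q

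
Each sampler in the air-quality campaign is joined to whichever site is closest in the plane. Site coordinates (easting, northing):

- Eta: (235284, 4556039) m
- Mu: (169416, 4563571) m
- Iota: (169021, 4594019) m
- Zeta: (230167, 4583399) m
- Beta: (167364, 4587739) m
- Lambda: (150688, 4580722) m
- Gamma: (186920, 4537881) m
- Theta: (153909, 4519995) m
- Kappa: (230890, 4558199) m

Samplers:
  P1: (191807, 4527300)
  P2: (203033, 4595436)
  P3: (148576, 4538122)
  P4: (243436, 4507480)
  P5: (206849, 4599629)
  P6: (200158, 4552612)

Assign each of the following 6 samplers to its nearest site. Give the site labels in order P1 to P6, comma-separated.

P1 → Gamma (d²=135840330.00)
P2 → Zeta (d²=881143325.00)
P3 → Theta (d²=357029018.00)
P4 → Eta (d²=2424431585.00)
P5 → Zeta (d²=807142024.00)
P6 → Gamma (d²=392247005.00)

Gamma, Zeta, Theta, Eta, Zeta, Gamma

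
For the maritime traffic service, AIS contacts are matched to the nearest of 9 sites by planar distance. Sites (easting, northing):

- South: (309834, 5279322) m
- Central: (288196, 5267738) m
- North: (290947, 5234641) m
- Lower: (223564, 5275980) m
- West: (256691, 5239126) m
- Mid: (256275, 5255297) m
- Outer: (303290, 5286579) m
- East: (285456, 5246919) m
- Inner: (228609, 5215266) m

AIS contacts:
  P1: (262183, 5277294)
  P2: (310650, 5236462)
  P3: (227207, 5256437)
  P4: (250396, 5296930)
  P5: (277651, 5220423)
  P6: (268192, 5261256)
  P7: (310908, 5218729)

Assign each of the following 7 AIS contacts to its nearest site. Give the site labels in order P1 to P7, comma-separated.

P1 → Mid (d²=518772473.00)
P2 → North (d²=391524250.00)
P3 → Lower (d²=395200298.00)
P4 → Lower (d²=1158858724.00)
P5 → North (d²=378935140.00)
P6 → Mid (d²=177524570.00)
P7 → North (d²=651633265.00)

Mid, North, Lower, Lower, North, Mid, North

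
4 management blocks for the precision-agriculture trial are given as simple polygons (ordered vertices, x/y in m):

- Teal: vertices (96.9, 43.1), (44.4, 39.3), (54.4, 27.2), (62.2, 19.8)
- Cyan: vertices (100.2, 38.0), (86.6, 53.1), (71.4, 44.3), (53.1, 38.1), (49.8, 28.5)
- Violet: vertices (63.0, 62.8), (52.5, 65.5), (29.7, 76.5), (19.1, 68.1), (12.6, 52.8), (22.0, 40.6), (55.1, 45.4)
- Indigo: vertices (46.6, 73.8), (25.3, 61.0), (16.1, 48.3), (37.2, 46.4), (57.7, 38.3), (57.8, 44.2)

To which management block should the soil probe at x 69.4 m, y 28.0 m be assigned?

Cast a ray rightward from (69.4, 28.0). For each polygon, the edges (by vertex number in listed order) whose endpoints lie on opposite sides of y = 28.0, where each meets that height, and whether that is right or left of the point:
Teal: 2–3 at x≈53.74 (left), 4–1 at x≈74.41 (right) → 1 crossing.
Cyan: no edge straddles that height → 0 crossings.
Violet: no edge straddles that height → 0 crossings.
Indigo: no edge straddles that height → 0 crossings.
Only Teal has an odd count, so the point is inside Teal.

Teal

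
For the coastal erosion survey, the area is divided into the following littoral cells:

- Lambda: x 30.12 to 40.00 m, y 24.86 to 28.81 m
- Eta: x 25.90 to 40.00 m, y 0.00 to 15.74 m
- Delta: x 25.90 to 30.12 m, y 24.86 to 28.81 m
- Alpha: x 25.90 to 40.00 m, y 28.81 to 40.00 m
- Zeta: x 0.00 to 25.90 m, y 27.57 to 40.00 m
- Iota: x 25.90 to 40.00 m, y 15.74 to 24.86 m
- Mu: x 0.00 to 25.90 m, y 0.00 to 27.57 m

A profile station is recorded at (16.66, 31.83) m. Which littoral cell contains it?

Zeta

The point has x = 16.66 and y = 31.83.
Only Zeta satisfies 0.00 ≤ x ≤ 25.90 and 27.57 ≤ y ≤ 40.00.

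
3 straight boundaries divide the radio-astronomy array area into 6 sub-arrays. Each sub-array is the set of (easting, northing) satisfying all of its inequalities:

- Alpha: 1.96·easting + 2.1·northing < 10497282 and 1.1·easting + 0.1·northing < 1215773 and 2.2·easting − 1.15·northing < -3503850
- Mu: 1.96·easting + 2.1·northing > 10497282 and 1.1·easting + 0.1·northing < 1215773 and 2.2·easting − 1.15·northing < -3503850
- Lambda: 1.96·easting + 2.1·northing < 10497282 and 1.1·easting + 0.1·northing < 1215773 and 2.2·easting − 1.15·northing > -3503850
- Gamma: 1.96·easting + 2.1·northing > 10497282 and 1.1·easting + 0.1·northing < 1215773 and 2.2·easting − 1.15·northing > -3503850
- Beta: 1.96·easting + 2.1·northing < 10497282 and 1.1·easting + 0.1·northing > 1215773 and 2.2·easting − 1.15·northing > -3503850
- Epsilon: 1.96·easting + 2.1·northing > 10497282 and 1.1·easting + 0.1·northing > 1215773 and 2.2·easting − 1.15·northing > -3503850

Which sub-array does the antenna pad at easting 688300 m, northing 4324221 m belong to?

Lambda

1.96·688300 + 2.1·4324221 = 10429932.100, which is < 10497282
1.1·688300 + 0.1·4324221 = 1189552.100, which is < 1215773
2.2·688300 − 1.15·4324221 = -3458594.150, which is > -3503850
This sign pattern matches Lambda.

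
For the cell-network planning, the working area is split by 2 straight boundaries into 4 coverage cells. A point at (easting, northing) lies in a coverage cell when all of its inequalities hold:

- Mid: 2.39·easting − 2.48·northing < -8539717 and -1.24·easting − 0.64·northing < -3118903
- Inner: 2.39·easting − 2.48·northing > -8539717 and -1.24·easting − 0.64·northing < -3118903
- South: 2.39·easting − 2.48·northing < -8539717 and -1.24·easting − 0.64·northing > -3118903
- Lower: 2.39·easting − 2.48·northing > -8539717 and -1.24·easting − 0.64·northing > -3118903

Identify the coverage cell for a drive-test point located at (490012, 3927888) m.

Mid

2.39·490012 − 2.48·3927888 = -8570033.560, which is < -8539717
-1.24·490012 − 0.64·3927888 = -3121463.200, which is < -3118903
This sign pattern matches Mid.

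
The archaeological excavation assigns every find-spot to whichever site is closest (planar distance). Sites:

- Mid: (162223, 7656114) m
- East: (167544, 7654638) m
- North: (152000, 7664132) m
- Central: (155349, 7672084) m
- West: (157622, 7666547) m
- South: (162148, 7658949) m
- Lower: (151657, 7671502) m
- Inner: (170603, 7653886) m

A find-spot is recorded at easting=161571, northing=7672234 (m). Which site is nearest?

Squared distances to each site:
Mid: 260279504.000; East: 345295945.000; North: 157246445.000; Central: 38735784.000; West: 47936570.000; South: 176824154.000; Lower: 98823220.000; Inner: 418226128.000.
Minimum at Central.

Central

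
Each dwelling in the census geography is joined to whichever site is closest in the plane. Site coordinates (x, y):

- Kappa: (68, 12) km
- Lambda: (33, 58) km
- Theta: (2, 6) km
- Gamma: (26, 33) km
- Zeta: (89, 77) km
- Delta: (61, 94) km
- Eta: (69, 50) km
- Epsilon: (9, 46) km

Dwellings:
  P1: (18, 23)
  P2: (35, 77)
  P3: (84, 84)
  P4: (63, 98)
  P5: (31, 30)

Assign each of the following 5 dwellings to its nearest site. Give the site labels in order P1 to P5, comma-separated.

Gamma, Lambda, Zeta, Delta, Gamma

P1 → Gamma (d²=164.00)
P2 → Lambda (d²=365.00)
P3 → Zeta (d²=74.00)
P4 → Delta (d²=20.00)
P5 → Gamma (d²=34.00)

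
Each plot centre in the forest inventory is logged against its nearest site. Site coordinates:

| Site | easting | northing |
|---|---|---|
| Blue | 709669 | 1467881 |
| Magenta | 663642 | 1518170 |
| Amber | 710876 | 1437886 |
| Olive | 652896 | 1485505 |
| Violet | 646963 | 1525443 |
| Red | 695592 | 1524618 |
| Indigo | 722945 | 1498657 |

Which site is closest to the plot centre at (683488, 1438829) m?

Amber

Squared distances to each site:
Blue: 1529463465.000; Magenta: 6688857997.000; Amber: 750991793.000; Olive: 3114519440.000; Violet: 8836060621.000; Red: 7506259337.000; Indigo: 5136244433.000.
Minimum at Amber.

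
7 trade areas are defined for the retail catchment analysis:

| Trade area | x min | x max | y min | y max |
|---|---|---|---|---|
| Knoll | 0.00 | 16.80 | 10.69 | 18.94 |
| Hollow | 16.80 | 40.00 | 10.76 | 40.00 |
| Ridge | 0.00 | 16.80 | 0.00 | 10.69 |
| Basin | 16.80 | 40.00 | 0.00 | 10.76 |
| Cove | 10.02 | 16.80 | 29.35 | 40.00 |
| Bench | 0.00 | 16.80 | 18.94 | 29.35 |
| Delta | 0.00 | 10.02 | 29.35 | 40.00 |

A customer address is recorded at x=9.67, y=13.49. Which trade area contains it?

The point has x = 9.67 and y = 13.49.
Only Knoll satisfies 0.00 ≤ x ≤ 16.80 and 10.69 ≤ y ≤ 18.94.

Knoll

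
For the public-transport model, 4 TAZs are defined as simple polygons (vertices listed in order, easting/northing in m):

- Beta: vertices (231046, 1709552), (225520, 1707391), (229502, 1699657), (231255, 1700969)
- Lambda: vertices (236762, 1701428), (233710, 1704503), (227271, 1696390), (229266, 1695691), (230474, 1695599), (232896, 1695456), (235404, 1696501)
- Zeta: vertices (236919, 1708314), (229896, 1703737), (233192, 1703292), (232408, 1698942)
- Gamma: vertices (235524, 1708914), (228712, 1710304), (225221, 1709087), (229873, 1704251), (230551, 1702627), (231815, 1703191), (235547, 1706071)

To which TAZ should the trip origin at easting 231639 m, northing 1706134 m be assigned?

Cast a ray rightward from (231639, 1706134). For each polygon, the edges (by vertex number in listed order) whose endpoints lie on opposite sides of northing = 1706134, where each meets that height, and whether that is right or left of the point:
Beta: 2–3 at easting≈226167.2 (left), 4–1 at easting≈231129.2 (left) → 0 crossings.
Lambda: no edge straddles that height → 0 crossings.
Zeta: 1–2 at easting≈233574.0 (right), 4–1 at easting≈235869.7 (right) → 2 crossings.
Gamma: 3–4 at easting≈228061.6 (left), 7–1 at easting≈235546.5 (right) → 1 crossing.
Only Gamma has an odd count, so the point is inside Gamma.

Gamma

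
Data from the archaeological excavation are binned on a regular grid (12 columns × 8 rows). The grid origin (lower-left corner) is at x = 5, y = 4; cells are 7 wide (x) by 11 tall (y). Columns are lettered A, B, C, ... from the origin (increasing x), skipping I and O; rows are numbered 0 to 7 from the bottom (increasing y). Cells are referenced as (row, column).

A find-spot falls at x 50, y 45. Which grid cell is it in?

Column index: ⌊(50 − 5) / 7⌋ = ⌊6.429⌋ = 6 → column G
Row offset from origin: ⌊(45 − 4) / 11⌋ = ⌊3.727⌋ = 3 → row 3

(3, G)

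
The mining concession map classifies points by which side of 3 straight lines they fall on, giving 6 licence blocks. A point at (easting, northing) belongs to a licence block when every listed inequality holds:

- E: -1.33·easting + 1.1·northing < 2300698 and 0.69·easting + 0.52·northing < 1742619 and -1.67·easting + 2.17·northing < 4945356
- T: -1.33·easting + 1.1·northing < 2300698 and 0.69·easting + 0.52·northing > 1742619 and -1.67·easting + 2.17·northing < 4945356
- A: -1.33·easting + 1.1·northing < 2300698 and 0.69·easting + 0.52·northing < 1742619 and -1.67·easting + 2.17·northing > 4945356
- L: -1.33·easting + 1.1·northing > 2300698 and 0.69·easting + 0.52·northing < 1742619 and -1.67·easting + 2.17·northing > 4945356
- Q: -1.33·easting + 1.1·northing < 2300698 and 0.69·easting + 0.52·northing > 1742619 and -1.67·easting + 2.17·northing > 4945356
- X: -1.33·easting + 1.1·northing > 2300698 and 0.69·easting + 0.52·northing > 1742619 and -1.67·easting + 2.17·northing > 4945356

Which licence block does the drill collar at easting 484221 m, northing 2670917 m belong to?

A

-1.33·484221 + 1.1·2670917 = 2293994.770, which is < 2300698
0.69·484221 + 0.52·2670917 = 1722989.330, which is < 1742619
-1.67·484221 + 2.17·2670917 = 4987240.820, which is > 4945356
This sign pattern matches A.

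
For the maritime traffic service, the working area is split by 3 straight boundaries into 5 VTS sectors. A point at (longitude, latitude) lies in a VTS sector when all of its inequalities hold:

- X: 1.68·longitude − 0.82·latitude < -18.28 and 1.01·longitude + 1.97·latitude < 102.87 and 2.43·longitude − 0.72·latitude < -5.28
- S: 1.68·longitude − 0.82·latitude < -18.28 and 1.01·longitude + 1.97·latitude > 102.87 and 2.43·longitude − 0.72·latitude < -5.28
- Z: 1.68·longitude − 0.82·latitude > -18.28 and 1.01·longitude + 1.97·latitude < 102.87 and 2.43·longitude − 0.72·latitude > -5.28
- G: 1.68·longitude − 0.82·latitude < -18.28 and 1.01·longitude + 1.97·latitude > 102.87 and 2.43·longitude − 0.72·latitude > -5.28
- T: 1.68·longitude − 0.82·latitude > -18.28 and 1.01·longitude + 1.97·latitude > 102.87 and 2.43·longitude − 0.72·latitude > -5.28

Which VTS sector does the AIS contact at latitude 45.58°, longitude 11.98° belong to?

1.68·11.98 − 0.82·45.58 = -17.249, which is > -18.28
1.01·11.98 + 1.97·45.58 = 101.892, which is < 102.87
2.43·11.98 − 0.72·45.58 = -3.706, which is > -5.28
This sign pattern matches Z.

Z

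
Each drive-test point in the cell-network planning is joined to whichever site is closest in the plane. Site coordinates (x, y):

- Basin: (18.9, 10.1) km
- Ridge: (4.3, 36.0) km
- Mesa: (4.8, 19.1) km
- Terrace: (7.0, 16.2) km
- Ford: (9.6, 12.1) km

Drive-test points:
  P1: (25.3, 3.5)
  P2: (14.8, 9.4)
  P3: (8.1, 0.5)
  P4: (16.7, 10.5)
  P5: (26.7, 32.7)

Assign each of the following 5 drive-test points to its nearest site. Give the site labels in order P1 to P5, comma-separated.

Basin, Basin, Ford, Basin, Ridge

P1 → Basin (d²=84.52)
P2 → Basin (d²=17.30)
P3 → Ford (d²=136.81)
P4 → Basin (d²=5.00)
P5 → Ridge (d²=512.65)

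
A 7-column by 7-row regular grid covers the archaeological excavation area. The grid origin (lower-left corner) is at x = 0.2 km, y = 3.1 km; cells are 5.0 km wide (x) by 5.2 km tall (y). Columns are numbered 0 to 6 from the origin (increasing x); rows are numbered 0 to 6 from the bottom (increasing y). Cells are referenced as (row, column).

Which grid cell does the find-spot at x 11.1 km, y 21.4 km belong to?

(3, 2)

Column index: ⌊(11.1 − 0.2) / 5.0⌋ = ⌊2.180⌋ = 2
Row offset from origin: ⌊(21.4 − 3.1) / 5.2⌋ = ⌊3.519⌋ = 3 → row 3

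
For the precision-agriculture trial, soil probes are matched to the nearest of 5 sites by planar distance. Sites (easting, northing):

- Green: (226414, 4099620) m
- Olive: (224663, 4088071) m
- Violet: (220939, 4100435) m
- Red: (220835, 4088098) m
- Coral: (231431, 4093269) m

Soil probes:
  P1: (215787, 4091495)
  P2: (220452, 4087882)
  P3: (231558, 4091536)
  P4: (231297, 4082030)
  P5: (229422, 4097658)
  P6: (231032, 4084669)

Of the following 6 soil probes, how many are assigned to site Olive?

2

P1 → Red
P2 → Red
P3 → Coral
P4 → Olive
P5 → Green
P6 → Olive
2 of the 6 go to Olive.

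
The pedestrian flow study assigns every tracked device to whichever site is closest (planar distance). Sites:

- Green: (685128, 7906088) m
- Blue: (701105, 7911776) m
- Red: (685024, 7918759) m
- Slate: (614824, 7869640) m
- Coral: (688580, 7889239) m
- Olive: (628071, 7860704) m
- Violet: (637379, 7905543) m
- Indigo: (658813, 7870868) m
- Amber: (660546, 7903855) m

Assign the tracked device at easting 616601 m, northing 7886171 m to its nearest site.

Slate

Squared distances to each site:
Green: 5092636618.000; Blue: 7796542041.000; Red: 5743684673.000; Slate: 276431690.000; Coral: 5190389065.000; Olive: 780128989.000; Violet: 806999668.000; Indigo: 2016034753.000; Amber: 2243886881.000.
Minimum at Slate.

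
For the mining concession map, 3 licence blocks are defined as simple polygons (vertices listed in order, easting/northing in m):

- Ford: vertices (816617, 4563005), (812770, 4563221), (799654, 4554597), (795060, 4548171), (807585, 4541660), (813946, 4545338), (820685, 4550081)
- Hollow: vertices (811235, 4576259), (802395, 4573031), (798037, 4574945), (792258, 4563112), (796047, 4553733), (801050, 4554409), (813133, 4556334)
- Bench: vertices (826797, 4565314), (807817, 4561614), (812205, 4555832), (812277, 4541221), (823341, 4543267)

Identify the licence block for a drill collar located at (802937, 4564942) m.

Hollow

Cast a ray rightward from (802937, 4564942). For each polygon, the edges (by vertex number in listed order) whose endpoints lie on opposite sides of northing = 4564942, where each meets that height, and whether that is right or left of the point:
Ford: no edge straddles that height → 0 crossings.
Hollow: 3–4 at easting≈793151.7 (left), 7–1 at easting≈812313.0 (right) → 1 crossing.
Bench: 1–2 at easting≈824888.7 (right), 5–1 at easting≈826738.7 (right) → 2 crossings.
Only Hollow has an odd count, so the point is inside Hollow.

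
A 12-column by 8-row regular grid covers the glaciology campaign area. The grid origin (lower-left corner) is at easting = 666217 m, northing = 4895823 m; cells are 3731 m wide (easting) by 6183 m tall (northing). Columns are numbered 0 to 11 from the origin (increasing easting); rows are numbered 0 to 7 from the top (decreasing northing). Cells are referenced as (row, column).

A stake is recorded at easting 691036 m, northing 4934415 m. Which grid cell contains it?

(1, 6)

Column index: ⌊(691036 − 666217) / 3731⌋ = ⌊6.652⌋ = 6
Row offset from origin: ⌊(4934415 − 4895823) / 6183⌋ = ⌊6.242⌋ = 6 → row 1 (counted from top)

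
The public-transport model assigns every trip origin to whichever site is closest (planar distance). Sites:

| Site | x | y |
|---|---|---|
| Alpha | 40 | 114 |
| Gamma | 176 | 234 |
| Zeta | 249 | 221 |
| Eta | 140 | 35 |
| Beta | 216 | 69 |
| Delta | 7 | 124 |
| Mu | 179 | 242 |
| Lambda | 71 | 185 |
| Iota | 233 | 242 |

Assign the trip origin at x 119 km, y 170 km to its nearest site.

Lambda

Squared distances to each site:
Alpha: 9377.000; Gamma: 7345.000; Zeta: 19501.000; Eta: 18666.000; Beta: 19610.000; Delta: 14660.000; Mu: 8784.000; Lambda: 2529.000; Iota: 18180.000.
Minimum at Lambda.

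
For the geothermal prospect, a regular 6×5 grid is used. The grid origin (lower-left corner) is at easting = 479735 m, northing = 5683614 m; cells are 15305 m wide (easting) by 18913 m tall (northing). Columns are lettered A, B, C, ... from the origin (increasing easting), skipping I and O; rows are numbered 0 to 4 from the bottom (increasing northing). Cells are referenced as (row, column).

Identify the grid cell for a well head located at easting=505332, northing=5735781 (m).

(2, B)

Column index: ⌊(505332 − 479735) / 15305⌋ = ⌊1.672⌋ = 1 → column B
Row offset from origin: ⌊(5735781 − 5683614) / 18913⌋ = ⌊2.758⌋ = 2 → row 2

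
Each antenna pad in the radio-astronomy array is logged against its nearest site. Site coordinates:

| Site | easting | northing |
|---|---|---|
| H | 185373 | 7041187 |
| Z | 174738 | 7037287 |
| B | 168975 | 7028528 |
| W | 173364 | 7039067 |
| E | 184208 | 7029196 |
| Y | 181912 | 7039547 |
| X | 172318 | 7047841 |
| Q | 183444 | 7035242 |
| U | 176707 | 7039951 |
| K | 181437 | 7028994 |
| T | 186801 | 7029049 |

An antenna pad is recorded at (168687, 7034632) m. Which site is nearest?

Squared distances to each site:
H: 321390621.000; Z: 43663626.000; B: 37341760.000; W: 41543554.000; E: 270451537.000; Y: 199057850.000; X: 187661842.000; Q: 218141149.000; U: 92612161.000; K: 194349544.000; T: 359286885.000.
Minimum at B.

B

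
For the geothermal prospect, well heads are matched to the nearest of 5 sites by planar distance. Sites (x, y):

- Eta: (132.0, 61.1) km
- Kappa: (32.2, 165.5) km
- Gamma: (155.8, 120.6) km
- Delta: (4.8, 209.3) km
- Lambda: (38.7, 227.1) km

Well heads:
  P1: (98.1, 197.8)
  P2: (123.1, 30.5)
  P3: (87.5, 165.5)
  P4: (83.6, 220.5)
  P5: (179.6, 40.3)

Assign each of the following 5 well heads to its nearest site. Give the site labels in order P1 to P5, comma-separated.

Lambda, Eta, Kappa, Lambda, Eta

P1 → Lambda (d²=4386.85)
P2 → Eta (d²=1015.57)
P3 → Kappa (d²=3058.09)
P4 → Lambda (d²=2059.57)
P5 → Eta (d²=2698.40)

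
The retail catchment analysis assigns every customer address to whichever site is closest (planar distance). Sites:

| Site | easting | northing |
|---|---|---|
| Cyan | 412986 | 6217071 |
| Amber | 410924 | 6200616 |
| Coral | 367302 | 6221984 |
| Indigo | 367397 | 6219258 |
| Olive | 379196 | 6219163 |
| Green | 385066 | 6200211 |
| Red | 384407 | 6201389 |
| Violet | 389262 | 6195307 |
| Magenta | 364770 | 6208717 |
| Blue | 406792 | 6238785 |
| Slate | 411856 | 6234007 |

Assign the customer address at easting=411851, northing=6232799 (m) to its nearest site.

Squared distances to each site:
Cyan: 248658209.000; Amber: 1036604818.000; Coral: 2101577626.000; Indigo: 2159516797.000; Olive: 1252289521.000; Green: 1779413969.000; Red: 1739761236.000; Violet: 1915912985.000; Magenta: 2796563285.000; Blue: 61425677.000; Slate: 1459289.000.
Minimum at Slate.

Slate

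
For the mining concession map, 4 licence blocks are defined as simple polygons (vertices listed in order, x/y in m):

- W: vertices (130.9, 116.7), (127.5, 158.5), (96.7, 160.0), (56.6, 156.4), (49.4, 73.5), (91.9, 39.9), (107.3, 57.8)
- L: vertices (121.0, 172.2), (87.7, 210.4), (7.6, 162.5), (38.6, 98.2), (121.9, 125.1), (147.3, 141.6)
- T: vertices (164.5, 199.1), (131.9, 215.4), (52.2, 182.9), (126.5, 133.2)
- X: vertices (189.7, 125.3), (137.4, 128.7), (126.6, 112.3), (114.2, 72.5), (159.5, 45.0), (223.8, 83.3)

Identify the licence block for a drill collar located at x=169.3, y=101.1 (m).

Cast a ray rightward from (169.3, 101.1). For each polygon, the edges (by vertex number in listed order) whose endpoints lie on opposite sides of y = 101.1, where each meets that height, and whether that is right or left of the point:
W: 4–5 at x≈51.80 (left), 7–1 at x≈124.65 (left) → 0 crossings.
L: 3–4 at x≈37.20 (left), 4–5 at x≈47.58 (left) → 0 crossings.
T: no edge straddles that height → 0 crossings.
X: 3–4 at x≈123.11 (left), 6–1 at x≈209.35 (right) → 1 crossing.
Only X has an odd count, so the point is inside X.

X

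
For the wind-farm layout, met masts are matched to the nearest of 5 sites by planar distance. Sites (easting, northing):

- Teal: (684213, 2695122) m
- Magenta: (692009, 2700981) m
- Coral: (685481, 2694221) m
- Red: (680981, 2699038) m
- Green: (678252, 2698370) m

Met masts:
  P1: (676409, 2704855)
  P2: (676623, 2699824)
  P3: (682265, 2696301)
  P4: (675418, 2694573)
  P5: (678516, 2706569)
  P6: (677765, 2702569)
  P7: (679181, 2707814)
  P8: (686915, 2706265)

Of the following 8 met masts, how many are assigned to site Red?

P1 → Green
P2 → Green
P3 → Teal
P4 → Green
P5 → Red
P6 → Green
P7 → Red
P8 → Magenta
2 of the 8 go to Red.

2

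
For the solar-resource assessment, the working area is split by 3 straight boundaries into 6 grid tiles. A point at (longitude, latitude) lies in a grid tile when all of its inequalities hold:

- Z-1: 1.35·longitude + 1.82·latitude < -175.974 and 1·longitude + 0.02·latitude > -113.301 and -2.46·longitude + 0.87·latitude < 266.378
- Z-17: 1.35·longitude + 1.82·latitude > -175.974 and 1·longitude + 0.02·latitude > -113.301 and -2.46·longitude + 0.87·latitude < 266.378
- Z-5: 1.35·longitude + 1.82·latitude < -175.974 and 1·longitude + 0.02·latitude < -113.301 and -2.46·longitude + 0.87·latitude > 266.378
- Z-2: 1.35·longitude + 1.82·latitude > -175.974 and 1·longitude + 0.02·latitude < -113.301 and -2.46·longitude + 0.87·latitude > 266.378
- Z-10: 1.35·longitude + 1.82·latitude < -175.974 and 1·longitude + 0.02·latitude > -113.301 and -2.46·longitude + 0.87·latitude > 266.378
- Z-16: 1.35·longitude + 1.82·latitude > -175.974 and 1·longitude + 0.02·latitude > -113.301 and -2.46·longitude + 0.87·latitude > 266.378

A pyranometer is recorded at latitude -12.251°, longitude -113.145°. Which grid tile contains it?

Z-2

1.35·-113.145 + 1.82·-12.251 = -175.043, which is > -175.974
1·-113.145 + 0.02·-12.251 = -113.390, which is < -113.301
-2.46·-113.145 + 0.87·-12.251 = 267.678, which is > 266.378
This sign pattern matches Z-2.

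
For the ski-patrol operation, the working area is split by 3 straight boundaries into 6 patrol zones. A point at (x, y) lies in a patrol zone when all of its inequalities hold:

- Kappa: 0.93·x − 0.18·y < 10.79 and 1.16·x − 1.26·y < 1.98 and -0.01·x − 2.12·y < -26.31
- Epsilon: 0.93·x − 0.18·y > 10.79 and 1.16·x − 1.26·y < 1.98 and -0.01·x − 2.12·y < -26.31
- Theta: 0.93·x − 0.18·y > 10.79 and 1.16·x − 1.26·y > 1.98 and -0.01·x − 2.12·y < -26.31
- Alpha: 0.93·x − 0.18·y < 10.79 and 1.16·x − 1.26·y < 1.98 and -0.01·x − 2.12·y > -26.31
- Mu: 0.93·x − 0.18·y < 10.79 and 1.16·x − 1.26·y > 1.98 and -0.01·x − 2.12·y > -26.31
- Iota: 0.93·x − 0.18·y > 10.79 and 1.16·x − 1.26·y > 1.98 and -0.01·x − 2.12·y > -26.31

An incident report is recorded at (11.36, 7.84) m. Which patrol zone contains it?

Mu

0.93·11.36 − 0.18·7.84 = 9.154, which is < 10.79
1.16·11.36 − 1.26·7.84 = 3.299, which is > 1.98
-0.01·11.36 − 2.12·7.84 = -16.734, which is > -26.31
This sign pattern matches Mu.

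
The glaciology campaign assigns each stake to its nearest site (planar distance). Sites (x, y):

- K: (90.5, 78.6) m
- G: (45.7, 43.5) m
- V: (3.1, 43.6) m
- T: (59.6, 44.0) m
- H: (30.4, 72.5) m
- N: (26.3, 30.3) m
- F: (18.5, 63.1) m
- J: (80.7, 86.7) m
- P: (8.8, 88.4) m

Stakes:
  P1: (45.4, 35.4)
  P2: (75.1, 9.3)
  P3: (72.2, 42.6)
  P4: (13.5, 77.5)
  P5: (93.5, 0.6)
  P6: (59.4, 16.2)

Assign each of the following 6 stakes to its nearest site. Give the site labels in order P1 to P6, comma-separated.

P1 → G (d²=65.70)
P2 → T (d²=1444.34)
P3 → T (d²=160.72)
P4 → P (d²=140.90)
P5 → T (d²=3032.77)
P6 → T (d²=772.88)

G, T, T, P, T, T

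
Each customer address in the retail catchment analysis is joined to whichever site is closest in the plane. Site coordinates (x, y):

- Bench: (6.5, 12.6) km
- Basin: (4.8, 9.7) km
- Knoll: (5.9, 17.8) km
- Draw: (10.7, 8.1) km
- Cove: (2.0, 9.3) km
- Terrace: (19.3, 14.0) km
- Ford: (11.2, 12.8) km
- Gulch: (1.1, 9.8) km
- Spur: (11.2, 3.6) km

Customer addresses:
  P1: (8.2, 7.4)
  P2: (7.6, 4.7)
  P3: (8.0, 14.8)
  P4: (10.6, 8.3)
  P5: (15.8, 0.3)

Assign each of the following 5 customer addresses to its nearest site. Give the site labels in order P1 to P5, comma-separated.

P1 → Draw (d²=6.74)
P2 → Spur (d²=14.17)
P3 → Bench (d²=7.09)
P4 → Draw (d²=0.05)
P5 → Spur (d²=32.05)

Draw, Spur, Bench, Draw, Spur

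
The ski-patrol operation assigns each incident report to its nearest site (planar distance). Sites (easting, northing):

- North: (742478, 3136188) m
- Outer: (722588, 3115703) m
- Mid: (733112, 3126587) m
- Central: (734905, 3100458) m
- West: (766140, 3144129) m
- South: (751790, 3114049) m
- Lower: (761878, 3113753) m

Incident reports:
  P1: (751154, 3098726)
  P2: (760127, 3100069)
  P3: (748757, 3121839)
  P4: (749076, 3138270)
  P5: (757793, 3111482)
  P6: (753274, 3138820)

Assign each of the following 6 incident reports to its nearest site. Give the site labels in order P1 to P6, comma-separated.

South, Lower, South, North, Lower, North

P1 → South (d²=235198825.00)
P2 → Lower (d²=190317857.00)
P3 → South (d²=69883189.00)
P4 → North (d²=47868328.00)
P5 → Lower (d²=21844666.00)
P6 → North (d²=123481040.00)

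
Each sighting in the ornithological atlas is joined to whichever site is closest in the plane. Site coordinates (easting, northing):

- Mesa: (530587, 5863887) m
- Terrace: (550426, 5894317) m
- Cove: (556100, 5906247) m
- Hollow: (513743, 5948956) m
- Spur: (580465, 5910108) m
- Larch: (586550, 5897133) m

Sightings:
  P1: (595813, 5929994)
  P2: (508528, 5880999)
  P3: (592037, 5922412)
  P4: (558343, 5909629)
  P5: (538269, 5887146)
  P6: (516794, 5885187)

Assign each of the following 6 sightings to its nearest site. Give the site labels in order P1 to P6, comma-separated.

P1 → Spur (d²=631014100.00)
P2 → Mesa (d²=779420025.00)
P3 → Spur (d²=285299600.00)
P4 → Cove (d²=16468973.00)
P5 → Terrace (d²=199215890.00)
P6 → Mesa (d²=643936849.00)

Spur, Mesa, Spur, Cove, Terrace, Mesa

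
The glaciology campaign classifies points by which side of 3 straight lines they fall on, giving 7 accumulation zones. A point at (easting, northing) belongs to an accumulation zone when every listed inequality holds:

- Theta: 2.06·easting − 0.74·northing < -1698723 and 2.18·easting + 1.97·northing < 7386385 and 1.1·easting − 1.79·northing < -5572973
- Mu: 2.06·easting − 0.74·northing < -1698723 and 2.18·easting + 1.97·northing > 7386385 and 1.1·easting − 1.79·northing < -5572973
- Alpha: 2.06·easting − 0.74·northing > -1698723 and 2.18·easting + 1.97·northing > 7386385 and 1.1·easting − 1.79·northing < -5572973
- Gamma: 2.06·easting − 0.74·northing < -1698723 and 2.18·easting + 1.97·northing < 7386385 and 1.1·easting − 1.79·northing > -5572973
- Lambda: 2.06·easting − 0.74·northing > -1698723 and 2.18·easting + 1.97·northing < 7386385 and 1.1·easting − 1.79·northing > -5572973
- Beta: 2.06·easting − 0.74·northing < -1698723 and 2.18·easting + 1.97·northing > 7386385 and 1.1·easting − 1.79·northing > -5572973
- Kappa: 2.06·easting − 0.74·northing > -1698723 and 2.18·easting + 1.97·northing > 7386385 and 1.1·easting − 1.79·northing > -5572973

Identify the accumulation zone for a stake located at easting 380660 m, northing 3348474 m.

Alpha

2.06·380660 − 0.74·3348474 = -1693711.160, which is > -1698723
2.18·380660 + 1.97·3348474 = 7426332.580, which is > 7386385
1.1·380660 − 1.79·3348474 = -5575042.460, which is < -5572973
This sign pattern matches Alpha.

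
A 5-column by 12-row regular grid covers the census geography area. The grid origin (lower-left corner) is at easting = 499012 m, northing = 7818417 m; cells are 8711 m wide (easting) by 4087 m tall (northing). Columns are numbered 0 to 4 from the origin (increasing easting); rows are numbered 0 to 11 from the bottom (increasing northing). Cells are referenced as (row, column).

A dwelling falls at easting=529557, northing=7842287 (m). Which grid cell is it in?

(5, 3)

Column index: ⌊(529557 − 499012) / 8711⌋ = ⌊3.506⌋ = 3
Row offset from origin: ⌊(7842287 − 7818417) / 4087⌋ = ⌊5.840⌋ = 5 → row 5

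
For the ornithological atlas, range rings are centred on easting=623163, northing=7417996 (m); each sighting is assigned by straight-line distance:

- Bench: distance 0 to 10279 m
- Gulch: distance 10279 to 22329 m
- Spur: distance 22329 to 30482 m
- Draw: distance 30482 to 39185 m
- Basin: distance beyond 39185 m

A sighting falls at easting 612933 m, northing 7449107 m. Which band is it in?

Draw

Distance = √((612933−623163)² + (7449107−7417996)²) = √(104652900.000 + 967894321.000) = 32749.767 m.
30482 ≤ 32749.767 < 39185 → Draw.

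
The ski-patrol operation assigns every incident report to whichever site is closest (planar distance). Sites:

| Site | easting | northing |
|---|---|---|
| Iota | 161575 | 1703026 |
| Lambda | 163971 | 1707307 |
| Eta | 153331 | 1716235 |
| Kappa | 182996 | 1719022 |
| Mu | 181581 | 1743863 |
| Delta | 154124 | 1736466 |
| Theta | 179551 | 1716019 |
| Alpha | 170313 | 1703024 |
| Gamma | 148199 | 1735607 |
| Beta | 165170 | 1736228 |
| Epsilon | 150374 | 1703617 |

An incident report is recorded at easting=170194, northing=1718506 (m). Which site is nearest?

Theta

Squared distances to each site:
Iota: 313917561.000; Lambda: 164143330.000; Eta: 289518210.000; Kappa: 164157460.000; Mu: 772641218.000; Delta: 580806500.000; Theta: 93738618.000; Alpha: 239706485.000; Gamma: 776224226.000; Beta: 339309860.000; Epsilon: 614514721.000.
Minimum at Theta.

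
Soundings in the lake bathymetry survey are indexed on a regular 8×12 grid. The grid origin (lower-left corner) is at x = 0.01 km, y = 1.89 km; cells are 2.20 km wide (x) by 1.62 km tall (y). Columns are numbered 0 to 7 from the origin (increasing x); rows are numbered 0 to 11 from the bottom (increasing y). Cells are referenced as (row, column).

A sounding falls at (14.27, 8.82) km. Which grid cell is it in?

(4, 6)

Column index: ⌊(14.27 − 0.01) / 2.20⌋ = ⌊6.482⌋ = 6
Row offset from origin: ⌊(8.82 − 1.89) / 1.62⌋ = ⌊4.278⌋ = 4 → row 4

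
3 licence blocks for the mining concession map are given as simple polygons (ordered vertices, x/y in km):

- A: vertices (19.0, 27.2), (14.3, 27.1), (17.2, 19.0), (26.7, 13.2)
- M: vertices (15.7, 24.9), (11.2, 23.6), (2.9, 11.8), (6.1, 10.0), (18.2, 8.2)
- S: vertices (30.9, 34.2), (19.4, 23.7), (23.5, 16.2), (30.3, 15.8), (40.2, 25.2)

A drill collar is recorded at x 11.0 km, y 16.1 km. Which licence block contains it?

M

Cast a ray rightward from (11.0, 16.1). For each polygon, the edges (by vertex number in listed order) whose endpoints lie on opposite sides of y = 16.1, where each meets that height, and whether that is right or left of the point:
A: 3–4 at x≈21.95 (right), 4–1 at x≈25.10 (right) → 2 crossings.
M: 2–3 at x≈5.92 (left), 5–1 at x≈17.02 (right) → 1 crossing.
S: 3–4 at x≈25.20 (right), 4–5 at x≈30.62 (right) → 2 crossings.
Only M has an odd count, so the point is inside M.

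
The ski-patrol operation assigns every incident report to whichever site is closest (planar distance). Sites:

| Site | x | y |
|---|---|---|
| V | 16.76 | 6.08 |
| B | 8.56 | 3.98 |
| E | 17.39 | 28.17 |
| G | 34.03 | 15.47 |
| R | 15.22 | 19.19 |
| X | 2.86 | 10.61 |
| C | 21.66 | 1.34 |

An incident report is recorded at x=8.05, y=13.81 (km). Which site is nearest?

X

Squared distances to each site:
V: 135.617; B: 96.889; E: 293.445; G: 677.716; R: 80.353; X: 37.176; C: 340.733.
Minimum at X.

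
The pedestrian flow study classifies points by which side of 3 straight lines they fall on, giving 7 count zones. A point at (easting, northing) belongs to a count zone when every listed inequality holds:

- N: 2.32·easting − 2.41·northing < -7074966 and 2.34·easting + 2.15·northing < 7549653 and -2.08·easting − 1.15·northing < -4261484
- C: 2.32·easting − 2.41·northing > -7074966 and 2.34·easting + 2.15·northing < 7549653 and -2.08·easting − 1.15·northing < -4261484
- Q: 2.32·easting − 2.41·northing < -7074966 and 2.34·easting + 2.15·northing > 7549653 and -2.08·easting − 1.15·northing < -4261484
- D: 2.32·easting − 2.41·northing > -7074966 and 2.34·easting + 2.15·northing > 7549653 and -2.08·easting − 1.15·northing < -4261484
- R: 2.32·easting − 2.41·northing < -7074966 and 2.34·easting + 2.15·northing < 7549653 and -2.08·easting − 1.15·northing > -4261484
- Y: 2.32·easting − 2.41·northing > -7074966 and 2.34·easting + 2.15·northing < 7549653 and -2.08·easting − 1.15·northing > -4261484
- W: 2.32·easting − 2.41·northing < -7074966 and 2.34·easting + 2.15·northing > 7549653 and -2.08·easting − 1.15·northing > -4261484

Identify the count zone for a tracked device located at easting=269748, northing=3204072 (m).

2.32·269748 − 2.41·3204072 = -7095998.160, which is < -7074966
2.34·269748 + 2.15·3204072 = 7519965.120, which is < 7549653
-2.08·269748 − 1.15·3204072 = -4245758.640, which is > -4261484
This sign pattern matches R.

R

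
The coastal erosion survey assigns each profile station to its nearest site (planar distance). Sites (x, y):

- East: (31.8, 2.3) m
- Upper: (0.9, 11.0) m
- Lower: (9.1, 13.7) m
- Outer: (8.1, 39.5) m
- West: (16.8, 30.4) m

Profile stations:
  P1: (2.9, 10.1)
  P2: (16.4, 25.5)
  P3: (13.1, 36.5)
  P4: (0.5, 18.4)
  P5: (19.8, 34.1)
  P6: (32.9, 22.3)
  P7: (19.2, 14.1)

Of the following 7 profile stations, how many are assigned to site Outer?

P1 → Upper
P2 → West
P3 → Outer
P4 → Upper
P5 → West
P6 → West
P7 → Lower
1 of the 7 goes to Outer.

1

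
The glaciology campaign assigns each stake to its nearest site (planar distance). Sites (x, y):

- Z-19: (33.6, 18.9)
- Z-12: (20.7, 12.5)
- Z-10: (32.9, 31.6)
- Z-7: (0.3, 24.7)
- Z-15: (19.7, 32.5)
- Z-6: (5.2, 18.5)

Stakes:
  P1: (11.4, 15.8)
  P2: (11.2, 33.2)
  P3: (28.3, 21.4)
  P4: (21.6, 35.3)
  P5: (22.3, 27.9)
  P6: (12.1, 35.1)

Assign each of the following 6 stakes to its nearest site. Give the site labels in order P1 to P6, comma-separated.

P1 → Z-6 (d²=45.73)
P2 → Z-15 (d²=72.74)
P3 → Z-19 (d²=34.34)
P4 → Z-15 (d²=11.45)
P5 → Z-15 (d²=27.92)
P6 → Z-15 (d²=64.52)

Z-6, Z-15, Z-19, Z-15, Z-15, Z-15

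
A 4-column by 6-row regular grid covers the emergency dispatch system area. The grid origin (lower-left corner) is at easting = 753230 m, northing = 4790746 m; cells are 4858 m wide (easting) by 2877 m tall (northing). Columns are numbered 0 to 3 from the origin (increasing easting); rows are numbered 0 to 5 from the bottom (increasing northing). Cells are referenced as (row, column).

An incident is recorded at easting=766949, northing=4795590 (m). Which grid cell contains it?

Column index: ⌊(766949 − 753230) / 4858⌋ = ⌊2.824⌋ = 2
Row offset from origin: ⌊(4795590 − 4790746) / 2877⌋ = ⌊1.684⌋ = 1 → row 1

(1, 2)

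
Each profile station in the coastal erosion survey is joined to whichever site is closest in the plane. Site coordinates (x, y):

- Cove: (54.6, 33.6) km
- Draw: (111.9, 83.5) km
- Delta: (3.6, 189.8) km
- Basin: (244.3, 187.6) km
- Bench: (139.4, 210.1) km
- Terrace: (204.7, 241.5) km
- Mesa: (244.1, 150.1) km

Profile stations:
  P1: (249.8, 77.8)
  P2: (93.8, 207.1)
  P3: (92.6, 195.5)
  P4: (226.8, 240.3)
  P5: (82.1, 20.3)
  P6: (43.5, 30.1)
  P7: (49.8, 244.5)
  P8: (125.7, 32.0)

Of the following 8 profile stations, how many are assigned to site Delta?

P1 → Mesa
P2 → Bench
P3 → Bench
P4 → Terrace
P5 → Cove
P6 → Cove
P7 → Delta
P8 → Draw
1 of the 8 goes to Delta.

1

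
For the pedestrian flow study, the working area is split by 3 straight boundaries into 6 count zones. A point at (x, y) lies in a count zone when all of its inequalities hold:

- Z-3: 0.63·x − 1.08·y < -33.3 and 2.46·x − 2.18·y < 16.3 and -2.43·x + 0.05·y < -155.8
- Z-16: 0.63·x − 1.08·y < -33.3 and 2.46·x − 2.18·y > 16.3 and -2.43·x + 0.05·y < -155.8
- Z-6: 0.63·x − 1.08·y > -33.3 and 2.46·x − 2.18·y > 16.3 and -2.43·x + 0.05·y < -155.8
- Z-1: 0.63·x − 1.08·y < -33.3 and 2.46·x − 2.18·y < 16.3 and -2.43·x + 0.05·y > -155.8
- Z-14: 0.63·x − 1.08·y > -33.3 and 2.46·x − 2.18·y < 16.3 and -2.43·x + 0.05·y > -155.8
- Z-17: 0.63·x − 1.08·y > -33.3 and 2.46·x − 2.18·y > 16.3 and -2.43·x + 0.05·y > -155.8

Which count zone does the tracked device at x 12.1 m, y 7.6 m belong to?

0.63·12.1 − 1.08·7.6 = -0.585, which is > -33.3
2.46·12.1 − 2.18·7.6 = 13.198, which is < 16.3
-2.43·12.1 + 0.05·7.6 = -29.023, which is > -155.8
This sign pattern matches Z-14.

Z-14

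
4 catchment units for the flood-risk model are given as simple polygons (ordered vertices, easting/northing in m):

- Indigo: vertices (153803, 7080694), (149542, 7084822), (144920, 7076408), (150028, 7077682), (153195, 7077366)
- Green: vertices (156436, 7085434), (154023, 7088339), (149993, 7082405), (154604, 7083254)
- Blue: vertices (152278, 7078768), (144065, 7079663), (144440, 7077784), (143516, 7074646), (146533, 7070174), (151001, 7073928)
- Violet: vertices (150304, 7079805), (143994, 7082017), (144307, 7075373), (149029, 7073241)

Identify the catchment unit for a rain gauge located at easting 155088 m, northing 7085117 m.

Cast a ray rightward from (155088, 7085117). For each polygon, the edges (by vertex number in listed order) whose endpoints lie on opposite sides of northing = 7085117, where each meets that height, and whether that is right or left of the point:
Indigo: no edge straddles that height → 0 crossings.
Green: 2–3 at easting≈151834.8 (left), 4–1 at easting≈156169.6 (right) → 1 crossing.
Blue: no edge straddles that height → 0 crossings.
Violet: no edge straddles that height → 0 crossings.
Only Green has an odd count, so the point is inside Green.

Green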